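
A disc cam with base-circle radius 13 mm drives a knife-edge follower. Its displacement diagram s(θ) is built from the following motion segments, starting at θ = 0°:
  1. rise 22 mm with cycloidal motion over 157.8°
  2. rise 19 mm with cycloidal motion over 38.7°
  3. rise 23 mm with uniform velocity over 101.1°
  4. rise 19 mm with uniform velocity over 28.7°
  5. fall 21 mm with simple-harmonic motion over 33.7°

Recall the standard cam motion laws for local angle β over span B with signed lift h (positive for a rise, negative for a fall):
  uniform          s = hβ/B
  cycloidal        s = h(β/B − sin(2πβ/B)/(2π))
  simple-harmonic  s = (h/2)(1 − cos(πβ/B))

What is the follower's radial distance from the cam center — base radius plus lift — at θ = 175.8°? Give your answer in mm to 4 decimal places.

seg 1 [0°–157.8°] cycloidal, h=22: full span → s += 22 → s = 22.0000
seg 2 [157.8°–196.5°] cycloidal, h=19: θ=175.8° here. β=18, B=38.7. 19·(0.4651 − sin(2π·0.4651)/(2π)) = 8.1797 → s = 30.1797
radial distance = base radius + s = 13 + 30.1797 = 43.1797

43.1797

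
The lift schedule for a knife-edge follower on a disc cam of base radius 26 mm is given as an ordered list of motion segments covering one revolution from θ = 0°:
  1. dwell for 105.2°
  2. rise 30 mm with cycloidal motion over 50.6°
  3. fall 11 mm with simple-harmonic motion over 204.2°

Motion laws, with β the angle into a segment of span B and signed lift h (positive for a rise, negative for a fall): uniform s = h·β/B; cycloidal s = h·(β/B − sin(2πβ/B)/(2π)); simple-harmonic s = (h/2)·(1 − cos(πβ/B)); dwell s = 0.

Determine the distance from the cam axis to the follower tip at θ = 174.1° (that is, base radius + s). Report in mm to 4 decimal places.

seg 1 [0°–105.2°] dwell: s stays 0.0000
seg 2 [105.2°–155.8°] cycloidal, h=30: full span → s += 30 → s = 30.0000
seg 3 [155.8°–360°] simple-harmonic, h=-11: θ=174.1° here. β=18.3, B=204.2. -11/2·(1 − cos(π·0.0896)) = -0.2165 → s = 29.7835
radial distance = base radius + s = 26 + 29.7835 = 55.7835

55.7835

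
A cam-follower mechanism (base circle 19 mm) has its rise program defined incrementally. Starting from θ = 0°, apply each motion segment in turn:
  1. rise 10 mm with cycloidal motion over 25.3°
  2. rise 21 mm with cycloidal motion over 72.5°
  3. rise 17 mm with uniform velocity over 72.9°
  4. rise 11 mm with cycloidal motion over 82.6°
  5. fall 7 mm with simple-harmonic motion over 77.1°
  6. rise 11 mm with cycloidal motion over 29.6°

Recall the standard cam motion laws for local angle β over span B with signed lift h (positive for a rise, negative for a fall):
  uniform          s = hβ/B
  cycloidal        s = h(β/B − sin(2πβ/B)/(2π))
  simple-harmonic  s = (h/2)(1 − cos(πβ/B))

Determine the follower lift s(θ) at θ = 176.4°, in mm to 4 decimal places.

seg 1 [0°–25.3°] cycloidal, h=10: full span → s += 10 → s = 10.0000
seg 2 [25.3°–97.8°] cycloidal, h=21: full span → s += 21 → s = 31.0000
seg 3 [97.8°–170.7°] uniform, h=17: full span → s += 17 → s = 48.0000
seg 4 [170.7°–253.3°] cycloidal, h=11: θ=176.4° here. β=5.7, B=82.6. 11·(0.0690 − sin(2π·0.0690)/(2π)) = 0.0236 → s = 48.0236

48.0236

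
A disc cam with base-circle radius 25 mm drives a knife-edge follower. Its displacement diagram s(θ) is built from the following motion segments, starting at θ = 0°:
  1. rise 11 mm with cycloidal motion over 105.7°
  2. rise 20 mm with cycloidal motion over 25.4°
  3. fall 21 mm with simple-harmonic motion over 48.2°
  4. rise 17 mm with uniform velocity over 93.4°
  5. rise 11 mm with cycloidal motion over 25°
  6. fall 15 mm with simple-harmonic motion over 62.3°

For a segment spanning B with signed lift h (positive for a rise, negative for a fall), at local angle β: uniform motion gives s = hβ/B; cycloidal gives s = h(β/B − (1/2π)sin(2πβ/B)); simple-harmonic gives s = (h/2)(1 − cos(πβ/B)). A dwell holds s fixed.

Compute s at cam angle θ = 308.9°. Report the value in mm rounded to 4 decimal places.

seg 1 [0°–105.7°] cycloidal, h=11: full span → s += 11 → s = 11.0000
seg 2 [105.7°–131.1°] cycloidal, h=20: full span → s += 20 → s = 31.0000
seg 3 [131.1°–179.3°] simple-harmonic, h=-21: full span → s += -21 → s = 10.0000
seg 4 [179.3°–272.7°] uniform, h=17: full span → s += 17 → s = 27.0000
seg 5 [272.7°–297.7°] cycloidal, h=11: full span → s += 11 → s = 38.0000
seg 6 [297.7°–360°] simple-harmonic, h=-15: θ=308.9° here. β=11.2, B=62.3. -15/2·(1 − cos(π·0.1798)) = -1.1647 → s = 36.8353

36.8353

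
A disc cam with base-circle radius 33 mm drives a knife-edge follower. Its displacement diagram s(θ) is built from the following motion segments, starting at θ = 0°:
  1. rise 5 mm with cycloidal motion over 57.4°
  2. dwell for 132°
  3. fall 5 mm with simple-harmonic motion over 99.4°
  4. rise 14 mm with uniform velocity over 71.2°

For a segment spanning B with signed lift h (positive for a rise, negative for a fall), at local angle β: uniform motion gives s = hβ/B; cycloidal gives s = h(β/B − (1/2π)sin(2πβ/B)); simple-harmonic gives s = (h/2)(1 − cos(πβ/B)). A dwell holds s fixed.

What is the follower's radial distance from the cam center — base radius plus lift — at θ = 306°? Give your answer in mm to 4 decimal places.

seg 1 [0°–57.4°] cycloidal, h=5: full span → s += 5 → s = 5.0000
seg 2 [57.4°–189.4°] dwell: s stays 5.0000
seg 3 [189.4°–288.8°] simple-harmonic, h=-5: full span → s += -5 → s = 0.0000
seg 4 [288.8°–360°] uniform, h=14: θ=306° here. β=17.2, B=71.2. 14·17.2/71.2 = 3.3820 → s = 3.3820
radial distance = base radius + s = 33 + 3.3820 = 36.3820

36.3820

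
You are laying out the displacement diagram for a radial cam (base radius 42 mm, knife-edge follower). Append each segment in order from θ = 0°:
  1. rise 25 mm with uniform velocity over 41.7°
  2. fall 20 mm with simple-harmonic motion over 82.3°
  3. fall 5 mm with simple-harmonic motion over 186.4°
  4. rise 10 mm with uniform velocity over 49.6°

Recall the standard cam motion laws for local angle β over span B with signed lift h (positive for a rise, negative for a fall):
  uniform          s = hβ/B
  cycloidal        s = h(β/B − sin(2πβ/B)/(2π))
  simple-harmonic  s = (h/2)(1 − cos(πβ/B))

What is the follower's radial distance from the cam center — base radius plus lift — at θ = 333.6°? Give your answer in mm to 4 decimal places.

seg 1 [0°–41.7°] uniform, h=25: full span → s += 25 → s = 25.0000
seg 2 [41.7°–124°] simple-harmonic, h=-20: full span → s += -20 → s = 5.0000
seg 3 [124°–310.4°] simple-harmonic, h=-5: full span → s += -5 → s = 0.0000
seg 4 [310.4°–360°] uniform, h=10: θ=333.6° here. β=23.2, B=49.6. 10·23.2/49.6 = 4.6774 → s = 4.6774
radial distance = base radius + s = 42 + 4.6774 = 46.6774

46.6774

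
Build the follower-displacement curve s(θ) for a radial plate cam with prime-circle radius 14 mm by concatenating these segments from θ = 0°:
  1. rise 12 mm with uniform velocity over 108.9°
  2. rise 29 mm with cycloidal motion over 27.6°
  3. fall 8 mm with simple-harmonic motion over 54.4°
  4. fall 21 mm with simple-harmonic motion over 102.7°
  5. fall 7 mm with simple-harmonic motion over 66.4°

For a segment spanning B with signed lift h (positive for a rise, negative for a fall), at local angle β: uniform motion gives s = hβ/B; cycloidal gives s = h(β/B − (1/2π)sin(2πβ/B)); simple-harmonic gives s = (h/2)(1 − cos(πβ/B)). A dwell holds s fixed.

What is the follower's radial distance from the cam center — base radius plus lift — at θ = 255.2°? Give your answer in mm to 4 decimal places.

seg 1 [0°–108.9°] uniform, h=12: full span → s += 12 → s = 12.0000
seg 2 [108.9°–136.5°] cycloidal, h=29: full span → s += 29 → s = 41.0000
seg 3 [136.5°–190.9°] simple-harmonic, h=-8: full span → s += -8 → s = 33.0000
seg 4 [190.9°–293.6°] simple-harmonic, h=-21: θ=255.2° here. β=64.3, B=102.7. -21/2·(1 − cos(π·0.6261)) = -14.5515 → s = 18.4485
radial distance = base radius + s = 14 + 18.4485 = 32.4485

32.4485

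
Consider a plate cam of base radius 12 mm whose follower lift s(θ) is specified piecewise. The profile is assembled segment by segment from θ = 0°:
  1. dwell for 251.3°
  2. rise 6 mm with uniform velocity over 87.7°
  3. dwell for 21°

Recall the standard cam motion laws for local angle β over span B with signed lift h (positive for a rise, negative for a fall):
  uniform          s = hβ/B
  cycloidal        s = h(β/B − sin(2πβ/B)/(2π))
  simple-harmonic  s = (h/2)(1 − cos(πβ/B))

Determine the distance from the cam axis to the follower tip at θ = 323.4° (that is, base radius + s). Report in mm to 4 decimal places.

seg 1 [0°–251.3°] dwell: s stays 0.0000
seg 2 [251.3°–339°] uniform, h=6: θ=323.4° here. β=72.1, B=87.7. 6·72.1/87.7 = 4.9327 → s = 4.9327
radial distance = base radius + s = 12 + 4.9327 = 16.9327

16.9327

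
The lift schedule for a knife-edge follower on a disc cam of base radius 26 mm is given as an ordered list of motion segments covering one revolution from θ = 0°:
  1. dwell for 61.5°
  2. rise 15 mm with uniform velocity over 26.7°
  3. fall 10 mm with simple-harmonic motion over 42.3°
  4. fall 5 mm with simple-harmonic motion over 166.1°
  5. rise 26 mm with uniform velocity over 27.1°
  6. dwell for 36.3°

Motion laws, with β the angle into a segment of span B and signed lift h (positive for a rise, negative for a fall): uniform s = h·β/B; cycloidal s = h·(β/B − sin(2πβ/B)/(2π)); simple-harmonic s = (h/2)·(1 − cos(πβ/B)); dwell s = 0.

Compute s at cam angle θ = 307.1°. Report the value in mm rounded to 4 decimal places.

seg 1 [0°–61.5°] dwell: s stays 0.0000
seg 2 [61.5°–88.2°] uniform, h=15: full span → s += 15 → s = 15.0000
seg 3 [88.2°–130.5°] simple-harmonic, h=-10: full span → s += -10 → s = 5.0000
seg 4 [130.5°–296.6°] simple-harmonic, h=-5: full span → s += -5 → s = 0.0000
seg 5 [296.6°–323.7°] uniform, h=26: θ=307.1° here. β=10.5, B=27.1. 26·10.5/27.1 = 10.0738 → s = 10.0738

10.0738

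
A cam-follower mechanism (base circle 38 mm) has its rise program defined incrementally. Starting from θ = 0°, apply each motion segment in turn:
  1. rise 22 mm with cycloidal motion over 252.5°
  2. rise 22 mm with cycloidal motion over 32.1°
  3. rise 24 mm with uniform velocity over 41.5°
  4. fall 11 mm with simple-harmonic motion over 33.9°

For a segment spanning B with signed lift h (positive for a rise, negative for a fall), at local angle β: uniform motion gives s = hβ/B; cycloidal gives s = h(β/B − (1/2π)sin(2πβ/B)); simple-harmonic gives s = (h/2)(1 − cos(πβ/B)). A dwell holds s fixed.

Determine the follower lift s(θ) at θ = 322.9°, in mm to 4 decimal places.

seg 1 [0°–252.5°] cycloidal, h=22: full span → s += 22 → s = 22.0000
seg 2 [252.5°–284.6°] cycloidal, h=22: full span → s += 22 → s = 44.0000
seg 3 [284.6°–326.1°] uniform, h=24: θ=322.9° here. β=38.3, B=41.5. 24·38.3/41.5 = 22.1494 → s = 66.1494

66.1494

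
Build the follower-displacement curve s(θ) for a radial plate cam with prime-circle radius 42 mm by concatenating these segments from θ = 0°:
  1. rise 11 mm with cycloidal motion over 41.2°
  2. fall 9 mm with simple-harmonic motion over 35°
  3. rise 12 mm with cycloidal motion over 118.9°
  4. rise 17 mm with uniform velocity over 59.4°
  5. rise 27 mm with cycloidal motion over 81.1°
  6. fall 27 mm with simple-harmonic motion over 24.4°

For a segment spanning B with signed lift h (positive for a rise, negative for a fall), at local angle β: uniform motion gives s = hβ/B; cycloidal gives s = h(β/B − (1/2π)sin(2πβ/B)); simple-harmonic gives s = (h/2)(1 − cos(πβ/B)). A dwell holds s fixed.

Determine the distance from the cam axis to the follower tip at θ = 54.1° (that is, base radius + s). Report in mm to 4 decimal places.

seg 1 [0°–41.2°] cycloidal, h=11: full span → s += 11 → s = 11.0000
seg 2 [41.2°–76.2°] simple-harmonic, h=-9: θ=54.1° here. β=12.9, B=35. -9/2·(1 − cos(π·0.3686)) = -2.6943 → s = 8.3057
radial distance = base radius + s = 42 + 8.3057 = 50.3057

50.3057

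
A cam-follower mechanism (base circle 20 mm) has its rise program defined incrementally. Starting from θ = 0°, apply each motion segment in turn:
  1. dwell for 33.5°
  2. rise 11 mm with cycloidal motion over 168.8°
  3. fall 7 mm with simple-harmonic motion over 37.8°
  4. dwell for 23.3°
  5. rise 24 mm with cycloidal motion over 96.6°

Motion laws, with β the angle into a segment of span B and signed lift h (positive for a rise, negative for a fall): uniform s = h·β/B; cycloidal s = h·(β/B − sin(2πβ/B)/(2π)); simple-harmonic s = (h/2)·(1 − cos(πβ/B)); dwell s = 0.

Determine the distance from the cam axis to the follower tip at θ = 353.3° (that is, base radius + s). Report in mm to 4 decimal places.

seg 1 [0°–33.5°] dwell: s stays 0.0000
seg 2 [33.5°–202.3°] cycloidal, h=11: full span → s += 11 → s = 11.0000
seg 3 [202.3°–240.1°] simple-harmonic, h=-7: full span → s += -7 → s = 4.0000
seg 4 [240.1°–263.4°] dwell: s stays 4.0000
seg 5 [263.4°–360°] cycloidal, h=24: θ=353.3° here. β=89.9, B=96.6. 24·(0.9306 − sin(2π·0.9306)/(2π)) = 23.9478 → s = 27.9478
radial distance = base radius + s = 20 + 27.9478 = 47.9478

47.9478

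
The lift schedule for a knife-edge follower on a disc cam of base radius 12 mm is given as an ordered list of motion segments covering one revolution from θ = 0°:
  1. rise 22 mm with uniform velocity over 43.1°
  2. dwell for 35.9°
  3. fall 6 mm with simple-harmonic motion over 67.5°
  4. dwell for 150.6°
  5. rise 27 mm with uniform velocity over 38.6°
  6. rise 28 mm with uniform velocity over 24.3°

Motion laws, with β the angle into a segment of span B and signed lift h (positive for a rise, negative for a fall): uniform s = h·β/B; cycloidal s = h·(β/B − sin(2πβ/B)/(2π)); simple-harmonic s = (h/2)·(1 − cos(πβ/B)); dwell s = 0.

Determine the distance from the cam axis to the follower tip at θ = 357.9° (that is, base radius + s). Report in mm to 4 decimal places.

seg 1 [0°–43.1°] uniform, h=22: full span → s += 22 → s = 22.0000
seg 2 [43.1°–79°] dwell: s stays 22.0000
seg 3 [79°–146.5°] simple-harmonic, h=-6: full span → s += -6 → s = 16.0000
seg 4 [146.5°–297.1°] dwell: s stays 16.0000
seg 5 [297.1°–335.7°] uniform, h=27: full span → s += 27 → s = 43.0000
seg 6 [335.7°–360°] uniform, h=28: θ=357.9° here. β=22.2, B=24.3. 28·22.2/24.3 = 25.5802 → s = 68.5802
radial distance = base radius + s = 12 + 68.5802 = 80.5802

80.5802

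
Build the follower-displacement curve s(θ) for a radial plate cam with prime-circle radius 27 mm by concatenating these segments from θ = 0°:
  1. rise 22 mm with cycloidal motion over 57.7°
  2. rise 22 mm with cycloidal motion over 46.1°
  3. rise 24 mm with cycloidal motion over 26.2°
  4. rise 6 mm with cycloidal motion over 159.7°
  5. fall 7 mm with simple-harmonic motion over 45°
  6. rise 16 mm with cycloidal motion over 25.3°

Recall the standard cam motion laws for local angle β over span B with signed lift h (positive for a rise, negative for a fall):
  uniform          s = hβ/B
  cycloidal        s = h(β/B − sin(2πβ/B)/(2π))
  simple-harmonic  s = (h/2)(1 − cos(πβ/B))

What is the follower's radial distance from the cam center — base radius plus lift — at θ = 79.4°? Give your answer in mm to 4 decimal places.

seg 1 [0°–57.7°] cycloidal, h=22: full span → s += 22 → s = 22.0000
seg 2 [57.7°–103.8°] cycloidal, h=22: θ=79.4° here. β=21.7, B=46.1. 22·(0.4707 − sin(2π·0.4707)/(2π)) = 9.7151 → s = 31.7151
radial distance = base radius + s = 27 + 31.7151 = 58.7151

58.7151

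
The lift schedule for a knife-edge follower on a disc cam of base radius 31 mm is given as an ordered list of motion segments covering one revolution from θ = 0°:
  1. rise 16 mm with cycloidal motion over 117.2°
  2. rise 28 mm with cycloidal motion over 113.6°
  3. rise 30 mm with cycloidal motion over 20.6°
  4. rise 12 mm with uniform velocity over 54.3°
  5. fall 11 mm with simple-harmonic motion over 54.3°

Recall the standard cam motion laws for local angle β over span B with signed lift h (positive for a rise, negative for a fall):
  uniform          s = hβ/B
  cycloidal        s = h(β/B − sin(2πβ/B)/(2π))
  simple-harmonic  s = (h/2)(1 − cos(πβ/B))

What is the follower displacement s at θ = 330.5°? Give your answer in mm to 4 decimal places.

seg 1 [0°–117.2°] cycloidal, h=16: full span → s += 16 → s = 16.0000
seg 2 [117.2°–230.8°] cycloidal, h=28: full span → s += 28 → s = 44.0000
seg 3 [230.8°–251.4°] cycloidal, h=30: full span → s += 30 → s = 74.0000
seg 4 [251.4°–305.7°] uniform, h=12: full span → s += 12 → s = 86.0000
seg 5 [305.7°–360°] simple-harmonic, h=-11: θ=330.5° here. β=24.8, B=54.3. -11/2·(1 − cos(π·0.4567)) = -4.7545 → s = 81.2455

81.2455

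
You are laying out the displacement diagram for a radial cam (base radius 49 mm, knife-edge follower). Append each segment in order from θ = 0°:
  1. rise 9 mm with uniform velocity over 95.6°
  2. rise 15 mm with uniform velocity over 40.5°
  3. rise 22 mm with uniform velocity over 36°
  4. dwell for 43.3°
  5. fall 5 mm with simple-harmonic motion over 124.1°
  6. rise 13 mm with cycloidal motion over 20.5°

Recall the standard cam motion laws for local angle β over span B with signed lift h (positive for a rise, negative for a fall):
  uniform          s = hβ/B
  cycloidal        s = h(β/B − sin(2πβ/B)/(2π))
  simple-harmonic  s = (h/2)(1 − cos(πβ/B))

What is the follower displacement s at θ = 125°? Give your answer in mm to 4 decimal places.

seg 1 [0°–95.6°] uniform, h=9: full span → s += 9 → s = 9.0000
seg 2 [95.6°–136.1°] uniform, h=15: θ=125° here. β=29.4, B=40.5. 15·29.4/40.5 = 10.8889 → s = 19.8889

19.8889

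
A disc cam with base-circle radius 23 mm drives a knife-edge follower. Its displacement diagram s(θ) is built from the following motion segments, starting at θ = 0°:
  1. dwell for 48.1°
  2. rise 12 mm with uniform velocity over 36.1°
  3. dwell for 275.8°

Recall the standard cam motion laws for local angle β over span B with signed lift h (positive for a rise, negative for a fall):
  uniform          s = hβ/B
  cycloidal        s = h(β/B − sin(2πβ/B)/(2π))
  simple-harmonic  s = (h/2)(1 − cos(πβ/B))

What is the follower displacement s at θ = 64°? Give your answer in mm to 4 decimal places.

seg 1 [0°–48.1°] dwell: s stays 0.0000
seg 2 [48.1°–84.2°] uniform, h=12: θ=64° here. β=15.9, B=36.1. 12·15.9/36.1 = 5.2853 → s = 5.2853

5.2853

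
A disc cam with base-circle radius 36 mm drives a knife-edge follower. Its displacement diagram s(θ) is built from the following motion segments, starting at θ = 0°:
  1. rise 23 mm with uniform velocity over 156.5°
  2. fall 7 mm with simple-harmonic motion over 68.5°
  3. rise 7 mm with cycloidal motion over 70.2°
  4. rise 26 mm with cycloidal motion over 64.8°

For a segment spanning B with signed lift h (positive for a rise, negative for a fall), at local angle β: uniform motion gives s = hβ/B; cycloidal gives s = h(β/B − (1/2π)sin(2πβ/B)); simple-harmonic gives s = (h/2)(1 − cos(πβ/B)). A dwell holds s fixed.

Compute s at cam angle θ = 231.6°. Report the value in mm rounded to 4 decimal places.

seg 1 [0°–156.5°] uniform, h=23: full span → s += 23 → s = 23.0000
seg 2 [156.5°–225°] simple-harmonic, h=-7: full span → s += -7 → s = 16.0000
seg 3 [225°–295.2°] cycloidal, h=7: θ=231.6° here. β=6.6, B=70.2. 7·(0.0940 − sin(2π·0.0940)/(2π)) = 0.0376 → s = 16.0376

16.0376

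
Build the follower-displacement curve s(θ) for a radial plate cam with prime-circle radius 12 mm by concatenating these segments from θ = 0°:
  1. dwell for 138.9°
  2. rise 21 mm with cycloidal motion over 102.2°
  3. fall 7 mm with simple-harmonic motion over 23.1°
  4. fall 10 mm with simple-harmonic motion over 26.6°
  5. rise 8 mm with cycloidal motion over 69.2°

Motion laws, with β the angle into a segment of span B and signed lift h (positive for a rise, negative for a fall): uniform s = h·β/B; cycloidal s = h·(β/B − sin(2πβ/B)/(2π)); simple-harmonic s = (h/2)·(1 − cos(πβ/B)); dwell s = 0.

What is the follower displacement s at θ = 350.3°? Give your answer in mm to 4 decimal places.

seg 1 [0°–138.9°] dwell: s stays 0.0000
seg 2 [138.9°–241.1°] cycloidal, h=21: full span → s += 21 → s = 21.0000
seg 3 [241.1°–264.2°] simple-harmonic, h=-7: full span → s += -7 → s = 14.0000
seg 4 [264.2°–290.8°] simple-harmonic, h=-10: full span → s += -10 → s = 4.0000
seg 5 [290.8°–360°] cycloidal, h=8: θ=350.3° here. β=59.5, B=69.2. 8·(0.8598 − sin(2π·0.8598)/(2π)) = 7.8605 → s = 11.8605

11.8605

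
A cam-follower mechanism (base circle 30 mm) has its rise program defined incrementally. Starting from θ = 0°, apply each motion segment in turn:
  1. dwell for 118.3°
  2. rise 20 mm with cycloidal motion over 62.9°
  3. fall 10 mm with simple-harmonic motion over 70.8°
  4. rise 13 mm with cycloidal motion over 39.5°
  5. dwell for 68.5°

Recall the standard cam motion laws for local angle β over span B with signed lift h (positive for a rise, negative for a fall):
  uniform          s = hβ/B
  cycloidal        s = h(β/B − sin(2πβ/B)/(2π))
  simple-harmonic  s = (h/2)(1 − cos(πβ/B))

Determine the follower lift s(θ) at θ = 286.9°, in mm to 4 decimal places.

seg 1 [0°–118.3°] dwell: s stays 0.0000
seg 2 [118.3°–181.2°] cycloidal, h=20: full span → s += 20 → s = 20.0000
seg 3 [181.2°–252°] simple-harmonic, h=-10: full span → s += -10 → s = 10.0000
seg 4 [252°–291.5°] cycloidal, h=13: θ=286.9° here. β=34.9, B=39.5. 13·(0.8835 − sin(2π·0.8835)/(2π)) = 12.8685 → s = 22.8685

22.8685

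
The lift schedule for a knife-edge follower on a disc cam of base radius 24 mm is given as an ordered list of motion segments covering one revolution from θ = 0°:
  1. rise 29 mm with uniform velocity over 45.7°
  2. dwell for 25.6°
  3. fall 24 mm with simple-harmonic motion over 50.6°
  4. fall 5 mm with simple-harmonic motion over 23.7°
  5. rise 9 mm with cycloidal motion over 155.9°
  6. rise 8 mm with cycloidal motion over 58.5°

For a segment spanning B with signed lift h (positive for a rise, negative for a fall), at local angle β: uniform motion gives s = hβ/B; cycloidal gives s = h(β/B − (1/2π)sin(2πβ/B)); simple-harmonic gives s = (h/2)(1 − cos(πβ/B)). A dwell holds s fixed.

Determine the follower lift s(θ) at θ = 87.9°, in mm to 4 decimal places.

seg 1 [0°–45.7°] uniform, h=29: full span → s += 29 → s = 29.0000
seg 2 [45.7°–71.3°] dwell: s stays 29.0000
seg 3 [71.3°–121.9°] simple-harmonic, h=-24: θ=87.9° here. β=16.6, B=50.6. -24/2·(1 − cos(π·0.3281)) = -5.8288 → s = 23.1712

23.1712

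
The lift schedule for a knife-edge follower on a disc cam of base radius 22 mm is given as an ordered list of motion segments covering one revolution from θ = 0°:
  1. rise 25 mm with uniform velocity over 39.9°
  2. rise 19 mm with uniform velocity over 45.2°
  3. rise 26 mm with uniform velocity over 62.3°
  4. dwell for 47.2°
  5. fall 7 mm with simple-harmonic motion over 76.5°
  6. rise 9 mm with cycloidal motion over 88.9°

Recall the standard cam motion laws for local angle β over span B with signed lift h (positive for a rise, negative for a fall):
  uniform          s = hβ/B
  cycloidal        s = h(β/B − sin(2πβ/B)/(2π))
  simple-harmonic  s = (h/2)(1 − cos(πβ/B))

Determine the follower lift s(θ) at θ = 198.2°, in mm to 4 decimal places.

seg 1 [0°–39.9°] uniform, h=25: full span → s += 25 → s = 25.0000
seg 2 [39.9°–85.1°] uniform, h=19: full span → s += 19 → s = 44.0000
seg 3 [85.1°–147.4°] uniform, h=26: full span → s += 26 → s = 70.0000
seg 4 [147.4°–194.6°] dwell: s stays 70.0000
seg 5 [194.6°–271.1°] simple-harmonic, h=-7: θ=198.2° here. β=3.6, B=76.5. -7/2·(1 − cos(π·0.0471)) = -0.0382 → s = 69.9618

69.9618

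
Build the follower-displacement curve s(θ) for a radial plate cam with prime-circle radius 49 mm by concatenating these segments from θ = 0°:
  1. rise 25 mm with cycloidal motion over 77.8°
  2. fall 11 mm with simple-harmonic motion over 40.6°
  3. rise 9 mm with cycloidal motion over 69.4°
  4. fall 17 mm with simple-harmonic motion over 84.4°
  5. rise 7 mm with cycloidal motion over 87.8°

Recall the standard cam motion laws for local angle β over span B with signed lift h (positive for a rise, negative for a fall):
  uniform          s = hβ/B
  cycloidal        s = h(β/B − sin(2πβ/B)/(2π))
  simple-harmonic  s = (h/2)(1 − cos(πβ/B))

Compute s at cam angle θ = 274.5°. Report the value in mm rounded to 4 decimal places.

seg 1 [0°–77.8°] cycloidal, h=25: full span → s += 25 → s = 25.0000
seg 2 [77.8°–118.4°] simple-harmonic, h=-11: full span → s += -11 → s = 14.0000
seg 3 [118.4°–187.8°] cycloidal, h=9: full span → s += 9 → s = 23.0000
seg 4 [187.8°–272.2°] simple-harmonic, h=-17: full span → s += -17 → s = 6.0000
seg 5 [272.2°–360°] cycloidal, h=7: θ=274.5° here. β=2.3, B=87.8. 7·(0.0262 − sin(2π·0.0262)/(2π)) = 0.0008 → s = 6.0008

6.0008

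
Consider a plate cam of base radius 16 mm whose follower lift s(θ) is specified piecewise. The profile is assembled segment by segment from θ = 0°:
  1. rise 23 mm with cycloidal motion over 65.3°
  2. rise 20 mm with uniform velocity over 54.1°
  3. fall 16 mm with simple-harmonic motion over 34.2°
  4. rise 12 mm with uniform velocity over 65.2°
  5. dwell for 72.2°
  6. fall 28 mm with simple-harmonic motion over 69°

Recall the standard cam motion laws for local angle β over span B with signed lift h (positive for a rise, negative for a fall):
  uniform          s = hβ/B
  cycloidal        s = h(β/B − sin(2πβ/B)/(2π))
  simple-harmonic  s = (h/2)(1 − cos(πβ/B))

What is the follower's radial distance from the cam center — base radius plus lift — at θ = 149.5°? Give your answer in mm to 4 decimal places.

seg 1 [0°–65.3°] cycloidal, h=23: full span → s += 23 → s = 23.0000
seg 2 [65.3°–119.4°] uniform, h=20: full span → s += 20 → s = 43.0000
seg 3 [119.4°–153.6°] simple-harmonic, h=-16: θ=149.5° here. β=30.1, B=34.2. -16/2·(1 − cos(π·0.8801)) = -15.4393 → s = 27.5607
radial distance = base radius + s = 16 + 27.5607 = 43.5607

43.5607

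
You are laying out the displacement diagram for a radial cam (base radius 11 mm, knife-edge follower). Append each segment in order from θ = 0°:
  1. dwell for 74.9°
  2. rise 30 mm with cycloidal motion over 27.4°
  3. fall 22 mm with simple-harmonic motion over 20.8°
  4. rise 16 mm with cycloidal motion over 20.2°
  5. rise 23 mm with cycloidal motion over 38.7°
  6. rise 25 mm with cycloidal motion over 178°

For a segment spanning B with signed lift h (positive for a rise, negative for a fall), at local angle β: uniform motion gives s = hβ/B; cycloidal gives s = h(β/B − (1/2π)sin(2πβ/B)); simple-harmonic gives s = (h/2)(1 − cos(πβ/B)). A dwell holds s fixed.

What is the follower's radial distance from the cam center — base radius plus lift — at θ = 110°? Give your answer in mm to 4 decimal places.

seg 1 [0°–74.9°] dwell: s stays 0.0000
seg 2 [74.9°–102.3°] cycloidal, h=30: full span → s += 30 → s = 30.0000
seg 3 [102.3°–123.1°] simple-harmonic, h=-22: θ=110° here. β=7.7, B=20.8. -22/2·(1 − cos(π·0.3702)) = -6.6375 → s = 23.3625
radial distance = base radius + s = 11 + 23.3625 = 34.3625

34.3625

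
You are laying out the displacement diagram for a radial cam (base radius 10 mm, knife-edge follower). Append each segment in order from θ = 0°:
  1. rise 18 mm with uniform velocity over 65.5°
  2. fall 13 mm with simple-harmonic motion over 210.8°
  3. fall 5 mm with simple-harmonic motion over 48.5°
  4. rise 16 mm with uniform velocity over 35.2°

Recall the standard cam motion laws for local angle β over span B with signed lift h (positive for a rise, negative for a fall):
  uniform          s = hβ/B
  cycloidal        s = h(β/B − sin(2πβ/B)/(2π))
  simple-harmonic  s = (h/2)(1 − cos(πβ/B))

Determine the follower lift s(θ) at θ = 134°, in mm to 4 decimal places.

seg 1 [0°–65.5°] uniform, h=18: full span → s += 18 → s = 18.0000
seg 2 [65.5°–276.3°] simple-harmonic, h=-13: θ=134° here. β=68.5, B=210.8. -13/2·(1 − cos(π·0.3250)) = -3.1029 → s = 14.8971

14.8971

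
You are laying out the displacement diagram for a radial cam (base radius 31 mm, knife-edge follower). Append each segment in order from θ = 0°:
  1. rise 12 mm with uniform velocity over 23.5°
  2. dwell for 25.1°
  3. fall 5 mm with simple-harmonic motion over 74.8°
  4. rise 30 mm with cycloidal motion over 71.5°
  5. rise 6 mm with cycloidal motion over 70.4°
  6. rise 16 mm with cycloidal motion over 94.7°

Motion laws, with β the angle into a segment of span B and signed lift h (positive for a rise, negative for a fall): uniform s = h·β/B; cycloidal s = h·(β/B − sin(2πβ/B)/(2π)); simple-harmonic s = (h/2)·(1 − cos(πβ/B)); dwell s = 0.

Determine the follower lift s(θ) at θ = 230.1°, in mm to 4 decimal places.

seg 1 [0°–23.5°] uniform, h=12: full span → s += 12 → s = 12.0000
seg 2 [23.5°–48.6°] dwell: s stays 12.0000
seg 3 [48.6°–123.4°] simple-harmonic, h=-5: full span → s += -5 → s = 7.0000
seg 4 [123.4°–194.9°] cycloidal, h=30: full span → s += 30 → s = 37.0000
seg 5 [194.9°–265.3°] cycloidal, h=6: θ=230.1° here. β=35.2, B=70.4. 6·(0.5000 − sin(2π·0.5000)/(2π)) = 3.0000 → s = 40.0000

40.0000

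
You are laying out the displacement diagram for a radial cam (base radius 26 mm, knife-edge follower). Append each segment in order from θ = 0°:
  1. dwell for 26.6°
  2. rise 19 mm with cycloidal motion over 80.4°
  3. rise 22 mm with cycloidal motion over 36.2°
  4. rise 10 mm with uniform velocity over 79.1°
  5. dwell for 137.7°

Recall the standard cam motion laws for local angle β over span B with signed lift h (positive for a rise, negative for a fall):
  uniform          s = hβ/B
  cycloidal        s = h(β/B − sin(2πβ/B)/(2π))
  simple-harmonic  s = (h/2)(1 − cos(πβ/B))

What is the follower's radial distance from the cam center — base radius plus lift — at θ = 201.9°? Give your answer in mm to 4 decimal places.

seg 1 [0°–26.6°] dwell: s stays 0.0000
seg 2 [26.6°–107°] cycloidal, h=19: full span → s += 19 → s = 19.0000
seg 3 [107°–143.2°] cycloidal, h=22: full span → s += 22 → s = 41.0000
seg 4 [143.2°–222.3°] uniform, h=10: θ=201.9° here. β=58.7, B=79.1. 10·58.7/79.1 = 7.4210 → s = 48.4210
radial distance = base radius + s = 26 + 48.4210 = 74.4210

74.4210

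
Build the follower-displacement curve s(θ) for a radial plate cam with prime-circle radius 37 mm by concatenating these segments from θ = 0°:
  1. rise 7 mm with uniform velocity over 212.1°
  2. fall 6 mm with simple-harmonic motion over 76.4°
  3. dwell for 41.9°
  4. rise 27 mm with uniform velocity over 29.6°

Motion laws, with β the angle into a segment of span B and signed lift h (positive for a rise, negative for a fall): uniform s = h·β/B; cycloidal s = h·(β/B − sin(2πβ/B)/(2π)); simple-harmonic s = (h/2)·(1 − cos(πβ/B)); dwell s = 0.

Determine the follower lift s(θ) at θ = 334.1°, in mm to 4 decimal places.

seg 1 [0°–212.1°] uniform, h=7: full span → s += 7 → s = 7.0000
seg 2 [212.1°–288.5°] simple-harmonic, h=-6: full span → s += -6 → s = 1.0000
seg 3 [288.5°–330.4°] dwell: s stays 1.0000
seg 4 [330.4°–360°] uniform, h=27: θ=334.1° here. β=3.7, B=29.6. 27·3.7/29.6 = 3.3750 → s = 4.3750

4.3750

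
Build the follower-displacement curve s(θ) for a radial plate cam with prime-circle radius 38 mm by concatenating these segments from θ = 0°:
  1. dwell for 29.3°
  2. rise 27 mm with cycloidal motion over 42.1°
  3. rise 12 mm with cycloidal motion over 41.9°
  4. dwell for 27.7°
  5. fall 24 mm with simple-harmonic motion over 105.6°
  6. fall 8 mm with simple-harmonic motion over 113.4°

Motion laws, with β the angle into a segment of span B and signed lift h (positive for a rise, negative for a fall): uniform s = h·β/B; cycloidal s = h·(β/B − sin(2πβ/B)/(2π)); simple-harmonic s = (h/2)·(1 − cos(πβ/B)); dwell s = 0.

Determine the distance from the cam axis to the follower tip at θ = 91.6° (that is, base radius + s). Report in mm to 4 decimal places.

seg 1 [0°–29.3°] dwell: s stays 0.0000
seg 2 [29.3°–71.4°] cycloidal, h=27: full span → s += 27 → s = 27.0000
seg 3 [71.4°–113.3°] cycloidal, h=12: θ=91.6° here. β=20.2, B=41.9. 12·(0.4821 − sin(2π·0.4821)/(2π)) = 5.5709 → s = 32.5709
radial distance = base radius + s = 38 + 32.5709 = 70.5709

70.5709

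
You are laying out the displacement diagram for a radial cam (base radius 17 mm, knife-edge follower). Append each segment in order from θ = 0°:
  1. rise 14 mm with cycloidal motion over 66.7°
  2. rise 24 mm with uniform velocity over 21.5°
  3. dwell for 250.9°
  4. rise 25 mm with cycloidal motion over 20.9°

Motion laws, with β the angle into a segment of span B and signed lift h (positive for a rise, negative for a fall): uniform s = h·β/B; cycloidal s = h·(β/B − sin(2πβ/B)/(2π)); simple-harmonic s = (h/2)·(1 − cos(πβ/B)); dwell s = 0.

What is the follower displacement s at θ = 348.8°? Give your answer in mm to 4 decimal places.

seg 1 [0°–66.7°] cycloidal, h=14: full span → s += 14 → s = 14.0000
seg 2 [66.7°–88.2°] uniform, h=24: full span → s += 24 → s = 38.0000
seg 3 [88.2°–339.1°] dwell: s stays 38.0000
seg 4 [339.1°–360°] cycloidal, h=25: θ=348.8° here. β=9.7, B=20.9. 25·(0.4641 − sin(2π·0.4641)/(2π)) = 10.7133 → s = 48.7133

48.7133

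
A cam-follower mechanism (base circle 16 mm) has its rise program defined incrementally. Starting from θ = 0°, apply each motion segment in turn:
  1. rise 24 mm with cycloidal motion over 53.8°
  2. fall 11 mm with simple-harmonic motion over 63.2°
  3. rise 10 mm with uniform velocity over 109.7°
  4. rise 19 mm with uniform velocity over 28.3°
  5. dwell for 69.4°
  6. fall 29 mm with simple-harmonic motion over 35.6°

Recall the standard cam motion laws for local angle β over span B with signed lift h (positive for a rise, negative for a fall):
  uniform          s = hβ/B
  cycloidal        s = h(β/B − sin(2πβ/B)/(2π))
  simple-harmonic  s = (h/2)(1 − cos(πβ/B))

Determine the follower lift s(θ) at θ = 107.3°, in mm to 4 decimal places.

seg 1 [0°–53.8°] cycloidal, h=24: full span → s += 24 → s = 24.0000
seg 2 [53.8°–117°] simple-harmonic, h=-11: θ=107.3° here. β=53.5, B=63.2. -11/2·(1 − cos(π·0.8465)) = -10.3729 → s = 13.6271

13.6271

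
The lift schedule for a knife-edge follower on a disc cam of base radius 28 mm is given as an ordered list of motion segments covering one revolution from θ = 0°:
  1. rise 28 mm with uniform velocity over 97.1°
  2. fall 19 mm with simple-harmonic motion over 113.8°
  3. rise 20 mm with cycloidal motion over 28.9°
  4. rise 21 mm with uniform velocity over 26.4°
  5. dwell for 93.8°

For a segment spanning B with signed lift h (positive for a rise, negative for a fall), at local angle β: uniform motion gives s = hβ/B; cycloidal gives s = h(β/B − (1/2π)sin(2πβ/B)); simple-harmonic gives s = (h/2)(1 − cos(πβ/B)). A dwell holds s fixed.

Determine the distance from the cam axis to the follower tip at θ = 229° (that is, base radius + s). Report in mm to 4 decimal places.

seg 1 [0°–97.1°] uniform, h=28: full span → s += 28 → s = 28.0000
seg 2 [97.1°–210.9°] simple-harmonic, h=-19: full span → s += -19 → s = 9.0000
seg 3 [210.9°–239.8°] cycloidal, h=20: θ=229° here. β=18.1, B=28.9. 20·(0.6263 − sin(2π·0.6263)/(2π)) = 14.7950 → s = 23.7950
radial distance = base radius + s = 28 + 23.7950 = 51.7950

51.7950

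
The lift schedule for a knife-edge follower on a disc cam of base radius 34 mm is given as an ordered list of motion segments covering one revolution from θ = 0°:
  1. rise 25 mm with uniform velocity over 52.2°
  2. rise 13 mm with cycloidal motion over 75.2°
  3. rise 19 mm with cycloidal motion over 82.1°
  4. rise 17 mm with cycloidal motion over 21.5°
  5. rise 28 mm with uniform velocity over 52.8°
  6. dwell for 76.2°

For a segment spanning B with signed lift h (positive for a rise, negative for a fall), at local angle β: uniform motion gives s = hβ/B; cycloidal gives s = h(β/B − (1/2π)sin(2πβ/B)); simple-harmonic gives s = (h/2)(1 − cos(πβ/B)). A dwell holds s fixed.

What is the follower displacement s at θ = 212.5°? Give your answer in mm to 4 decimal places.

seg 1 [0°–52.2°] uniform, h=25: full span → s += 25 → s = 25.0000
seg 2 [52.2°–127.4°] cycloidal, h=13: full span → s += 13 → s = 38.0000
seg 3 [127.4°–209.5°] cycloidal, h=19: full span → s += 19 → s = 57.0000
seg 4 [209.5°–231°] cycloidal, h=17: θ=212.5° here. β=3, B=21.5. 17·(0.1395 − sin(2π·0.1395)/(2π)) = 0.2924 → s = 57.2924

57.2924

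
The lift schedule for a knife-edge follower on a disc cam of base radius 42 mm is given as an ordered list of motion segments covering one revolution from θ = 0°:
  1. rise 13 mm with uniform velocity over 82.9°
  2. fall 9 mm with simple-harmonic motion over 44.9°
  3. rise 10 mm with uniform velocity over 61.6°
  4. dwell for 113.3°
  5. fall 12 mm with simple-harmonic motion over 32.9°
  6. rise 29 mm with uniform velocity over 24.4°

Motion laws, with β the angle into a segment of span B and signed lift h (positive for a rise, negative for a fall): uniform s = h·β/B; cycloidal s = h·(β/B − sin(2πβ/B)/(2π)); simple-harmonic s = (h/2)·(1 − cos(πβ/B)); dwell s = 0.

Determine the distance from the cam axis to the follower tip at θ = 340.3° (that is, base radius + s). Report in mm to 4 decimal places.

seg 1 [0°–82.9°] uniform, h=13: full span → s += 13 → s = 13.0000
seg 2 [82.9°–127.8°] simple-harmonic, h=-9: full span → s += -9 → s = 4.0000
seg 3 [127.8°–189.4°] uniform, h=10: full span → s += 10 → s = 14.0000
seg 4 [189.4°–302.7°] dwell: s stays 14.0000
seg 5 [302.7°–335.6°] simple-harmonic, h=-12: full span → s += -12 → s = 2.0000
seg 6 [335.6°–360°] uniform, h=29: θ=340.3° here. β=4.7, B=24.4. 29·4.7/24.4 = 5.5861 → s = 7.5861
radial distance = base radius + s = 42 + 7.5861 = 49.5861

49.5861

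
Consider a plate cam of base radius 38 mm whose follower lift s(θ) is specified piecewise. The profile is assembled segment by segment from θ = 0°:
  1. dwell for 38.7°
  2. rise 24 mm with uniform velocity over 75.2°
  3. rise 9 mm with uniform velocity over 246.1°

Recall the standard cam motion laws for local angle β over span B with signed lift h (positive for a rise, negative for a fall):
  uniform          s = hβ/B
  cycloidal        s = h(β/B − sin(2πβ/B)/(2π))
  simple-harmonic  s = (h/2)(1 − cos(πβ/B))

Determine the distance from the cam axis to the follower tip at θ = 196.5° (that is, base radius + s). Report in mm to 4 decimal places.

seg 1 [0°–38.7°] dwell: s stays 0.0000
seg 2 [38.7°–113.9°] uniform, h=24: full span → s += 24 → s = 24.0000
seg 3 [113.9°–360°] uniform, h=9: θ=196.5° here. β=82.6, B=246.1. 9·82.6/246.1 = 3.0207 → s = 27.0207
radial distance = base radius + s = 38 + 27.0207 = 65.0207

65.0207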